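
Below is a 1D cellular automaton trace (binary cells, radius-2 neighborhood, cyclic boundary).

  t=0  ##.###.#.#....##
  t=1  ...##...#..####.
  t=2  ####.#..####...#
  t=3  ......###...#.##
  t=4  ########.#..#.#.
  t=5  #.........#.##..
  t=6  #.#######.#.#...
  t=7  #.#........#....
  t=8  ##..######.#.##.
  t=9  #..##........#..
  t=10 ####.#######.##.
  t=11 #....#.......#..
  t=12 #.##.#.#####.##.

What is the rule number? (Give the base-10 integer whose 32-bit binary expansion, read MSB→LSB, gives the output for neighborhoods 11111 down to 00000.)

  #####|.  b31=0 t=2,i=1
  ####.|.  b30=0 t=0,i=0
  ###.#|.  b29=0 t=0,i=1
  ###..|.  b28=0 t=1,i=14
  ##.##|.  b27=0 t=0,i=2
  ##.#.|.  b26=0 t=0,i=6
  ##..#|.  b25=0 t=5,i=14
  ##...|#  b24=1 t=1,i=5
  #.###|#  b23=1 t=0,i=3
  #.##.|#  b22=1 t=3,i=14
  #.#.#|.  b21=0 t=0,i=7
  #.#..|.  b20=0 t=0,i=9
  #..##|#  b19=1 t=1,i=10
  #..#.|.  b18=0 t=4,i=11
  #...#|.  b17=0 t=1,i=6
  #....|#  b16=1 t=0,i=11
  .####|.  b15=0 t=0,i=15
  .###.|#  b14=1 t=0,i=4
  .##.#|.  b13=0 t=8,i=14
  .##..|.  b12=0 t=1,i=4
  .#.##|.  b11=0 t=3,i=13
  .#.#.|#  b10=1 t=0,i=8
  .#..#|#  b9=1 t=1,i=9
  .#...|.  b8=0 t=0,i=10
  ..###|#  b7=1 t=0,i=14
  ..##.|#  b6=1 t=1,i=3
  ..#.#|#  b5=1 t=3,i=12
  ..#..|#  b4=1 t=1,i=8
  ...##|#  b3=1 t=0,i=13
  ...#.|.  b2=0 t=1,i=7
  ....#|#  b1=1 t=0,i=12
  .....|#  b0=1 t=3,i=2
  bits 00000001110010010100011011111011 = 29968123

29968123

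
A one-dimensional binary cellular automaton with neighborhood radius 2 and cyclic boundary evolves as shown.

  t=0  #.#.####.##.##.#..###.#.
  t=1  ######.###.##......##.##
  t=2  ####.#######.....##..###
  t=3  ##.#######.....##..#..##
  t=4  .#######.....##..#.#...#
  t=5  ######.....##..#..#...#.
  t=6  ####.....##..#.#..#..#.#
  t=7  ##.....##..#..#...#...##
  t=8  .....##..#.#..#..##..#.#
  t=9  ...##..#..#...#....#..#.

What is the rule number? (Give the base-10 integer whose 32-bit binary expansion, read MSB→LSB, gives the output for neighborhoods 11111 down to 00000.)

  [31] ##### => #  t=1,i=0
  [30] ####. => .  t=0,i=6
  [29] ###.# => #  t=0,i=7
  [28] ###.. => .  t=2,i=11
  [27] ##.## => #  t=0,i=8
  [26] ##.#. => .  t=0,i=14
  [25] ##..# => #  t=2,i=19
  [24] ##... => .  t=1,i=13
  [23] #.### => #  t=0,i=4
  [22] #.##. => #  t=0,i=9
  [21] #.#.# => #  t=0,i=0
  [20] #.#.. => .  t=0,i=15
  [19] #..## => .  t=0,i=17
  [18] #..#. => .  t=3,i=18
  [17] #...# => .  t=4,i=21
  [16] #.... => .  t=1,i=14
  [15] .#### => #  t=0,i=5
  [14] .###. => #  t=0,i=19
  [13] .##.# => .  t=0,i=10
  [12] .##.. => .  t=1,i=12
  [11] .#.## => #  t=0,i=3
  [10] .#.#. => #  t=0,i=1
  [9] .#..# => .  t=0,i=16
  [8] .#... => .  t=4,i=20
  [7] ..### => .  t=0,i=18
  [6] ..##. => .  t=1,i=19
  [5] ..#.# => .  t=4,i=17
  [4] ..#.. => #  t=3,i=19
  [3] ...## => #  t=1,i=18
  [2] ...#. => #  t=4,i=22
  [1] ....# => #  t=1,i=17
  [0] ..... => .  t=1,i=15
  bits 10101010111000001100110000011110 = 2866859038

2866859038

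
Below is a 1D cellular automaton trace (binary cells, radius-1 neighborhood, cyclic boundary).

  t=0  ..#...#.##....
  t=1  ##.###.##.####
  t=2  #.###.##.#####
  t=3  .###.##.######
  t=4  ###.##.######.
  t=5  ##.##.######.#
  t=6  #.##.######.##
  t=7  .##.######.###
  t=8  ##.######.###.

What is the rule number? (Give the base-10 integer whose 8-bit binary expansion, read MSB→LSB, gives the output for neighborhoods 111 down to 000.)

  [7] ### => #  t=1,i=0
  [6] ##. => .  t=0,i=9
  [5] #.# => #  t=0,i=7
  [4] #.. => #  t=0,i=3
  [3] .## => #  t=0,i=8
  [2] .#. => .  t=0,i=2
  [1] ..# => #  t=0,i=1
  [0] ... => #  t=0,i=0
  bits 10111011 = 187

187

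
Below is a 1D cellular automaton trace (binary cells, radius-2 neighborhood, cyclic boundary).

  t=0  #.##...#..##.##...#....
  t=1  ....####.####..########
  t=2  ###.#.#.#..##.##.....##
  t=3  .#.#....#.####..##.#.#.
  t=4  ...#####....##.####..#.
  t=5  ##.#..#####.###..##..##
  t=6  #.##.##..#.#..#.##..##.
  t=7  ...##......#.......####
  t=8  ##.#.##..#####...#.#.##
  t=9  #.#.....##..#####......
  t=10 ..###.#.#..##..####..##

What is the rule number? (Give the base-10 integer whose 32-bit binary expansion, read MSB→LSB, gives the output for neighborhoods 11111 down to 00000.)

1562059222

  [31] ##### => .  t=1,i=17
  [30] ####. => #  t=1,i=6
  [29] ###.# => .  t=1,i=7
  [28] ###.. => #  t=1,i=12
  [27] ##.## => #  t=0,i=12
  [26] ##.#. => #  t=2,i=3
  [25] ##..# => .  t=1,i=13
  [24] ##... => #  t=0,i=4
  [23] #.### => .  t=1,i=9
  [22] #.##. => .  t=0,i=2
  [21] #.#.# => .  t=2,i=4
  [20] #.#.. => #  t=2,i=8
  [19] #..## => #  t=0,i=9
  [18] #..#. => .  t=3,i=0
  [17] #...# => #  t=0,i=5
  [16] #.... => #  t=0,i=20
  [15] .#### => .  t=1,i=5
  [14] .###. => .  t=5,i=13
  [13] .##.# => #  t=0,i=11
  [12] .##.. => .  t=0,i=3
  [11] .#.## => .  t=0,i=1
  [10] .#.#. => .  t=2,i=5
  [9] .#..# => .  t=0,i=8
  [8] .#... => #  t=0,i=19
  [7] ..### => #  t=1,i=4
  [6] ..##. => #  t=0,i=10
  [5] ..#.# => .  t=0,i=0
  [4] ..#.. => #  t=0,i=7
  [3] ...## => .  t=1,i=3
  [2] ...#. => #  t=0,i=6
  [1] ....# => #  t=0,i=21
  [0] ..... => .  t=2,i=18
  bits 01011101000110110010000111010110 = 1562059222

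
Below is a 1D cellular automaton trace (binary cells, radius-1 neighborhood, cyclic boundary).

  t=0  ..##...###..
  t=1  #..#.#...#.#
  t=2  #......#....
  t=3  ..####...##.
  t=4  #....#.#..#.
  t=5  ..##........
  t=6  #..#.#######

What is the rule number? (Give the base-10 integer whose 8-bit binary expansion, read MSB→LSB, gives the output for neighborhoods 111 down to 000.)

65

  ###|.  b7=0 t=0,i=8
  ##.|#  b6=1 t=0,i=3
  #.#|.  b5=0 t=1,i=4
  #..|.  b4=0 t=0,i=4
  .##|.  b3=0 t=0,i=2
  .#.|.  b2=0 t=1,i=3
  ..#|.  b1=0 t=0,i=1
  ...|#  b0=1 t=0,i=0
  bits 01000001 = 65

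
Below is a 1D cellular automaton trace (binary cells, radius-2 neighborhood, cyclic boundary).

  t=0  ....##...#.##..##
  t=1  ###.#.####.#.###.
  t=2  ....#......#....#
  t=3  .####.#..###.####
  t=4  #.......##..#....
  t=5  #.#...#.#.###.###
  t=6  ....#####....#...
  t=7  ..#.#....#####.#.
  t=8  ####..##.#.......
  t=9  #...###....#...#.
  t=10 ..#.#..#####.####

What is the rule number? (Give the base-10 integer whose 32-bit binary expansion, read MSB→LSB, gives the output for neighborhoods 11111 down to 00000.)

191825142

  nb #####: next=.  (t=6,i=6, bit31=0)
  nb ####.: next=.  (t=1,i=8, bit30=0)
  nb ###.#: next=.  (t=1,i=2, bit29=0)
  nb ###..: next=.  (t=6,i=8, bit28=0)
  nb ##.##: next=#  (t=1,i=16, bit27=1)
  nb ##.#.: next=.  (t=1,i=3, bit26=0)
  nb ##..#: next=#  (t=0,i=13, bit25=1)
  nb ##...: next=#  (t=0,i=0, bit24=1)
  nb #.###: next=.  (t=1,i=0, bit23=0)
  nb #.##.: next=#  (t=0,i=11, bit22=1)
  nb #.#.#: next=#  (t=1,i=4, bit21=1)
  nb #.#..: next=.  (t=3,i=6, bit20=0)
  nb #..##: next=#  (t=0,i=14, bit19=1)
  nb #..#.: next=#  (t=4,i=11, bit18=1)
  nb #...#: next=#  (t=0,i=7, bit17=1)
  nb #....: next=#  (t=0,i=1, bit16=1)
  nb .####: next=.  (t=1,i=7, bit15=0)
  nb .###.: next=.  (t=1,i=1, bit14=0)
  nb .##.#: next=.  (t=8,i=7, bit13=0)
  nb .##..: next=.  (t=0,i=5, bit12=0)
  nb .#.##: next=.  (t=0,i=10, bit11=0)
  nb .#.#.: next=#  (t=5,i=7, bit10=1)
  nb .#..#: next=.  (t=3,i=7, bit9=0)
  nb .#...: next=.  (t=2,i=0, bit8=0)
  nb ..###: next=#  (t=3,i=9, bit7=1)
  nb ..##.: next=#  (t=0,i=4, bit6=1)
  nb ..#.#: next=#  (t=0,i=9, bit5=1)
  nb ..#..: next=#  (t=2,i=4, bit4=1)
  nb ...##: next=.  (t=0,i=3, bit3=0)
  nb ...#.: next=#  (t=0,i=8, bit2=1)
  nb ....#: next=#  (t=0,i=2, bit1=1)
  nb .....: next=.  (t=2,i=7, bit0=0)
  bits 00001011011011110000010011110110 = 191825142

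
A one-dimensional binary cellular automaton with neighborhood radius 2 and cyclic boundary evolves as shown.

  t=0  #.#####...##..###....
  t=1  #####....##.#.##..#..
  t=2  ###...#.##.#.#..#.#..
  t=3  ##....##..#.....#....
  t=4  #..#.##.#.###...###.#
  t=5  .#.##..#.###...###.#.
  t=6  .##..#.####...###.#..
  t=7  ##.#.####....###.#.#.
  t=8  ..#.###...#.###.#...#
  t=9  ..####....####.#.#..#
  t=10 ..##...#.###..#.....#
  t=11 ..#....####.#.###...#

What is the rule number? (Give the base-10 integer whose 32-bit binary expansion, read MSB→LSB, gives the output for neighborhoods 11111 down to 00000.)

  nb #####: next=#  (t=0,i=4, bit31=1)
  nb ####.: next=.  (t=0,i=5, bit30=0)
  nb ###.#: next=.  (t=4,i=18, bit29=0)
  nb ###..: next=.  (t=0,i=6, bit28=0)
  nb ##.##: next=#  (t=4,i=19, bit27=1)
  nb ##.#.: next=#  (t=1,i=11, bit26=1)
  nb ##..#: next=#  (t=0,i=12, bit25=1)
  nb ##...: next=.  (t=0,i=7, bit24=0)
  nb #.###: next=#  (t=0,i=2, bit23=1)
  nb #.##.: next=.  (t=1,i=14, bit22=0)
  nb #.#.#: next=.  (t=1,i=12, bit21=0)
  nb #.#..: next=.  (t=2,i=13, bit20=0)
  nb #..##: next=.  (t=0,i=13, bit19=0)
  nb #..#.: next=.  (t=1,i=17, bit18=0)
  nb #...#: next=.  (t=0,i=8, bit17=0)
  nb #....: next=#  (t=0,i=18, bit16=1)
  nb .####: next=#  (t=0,i=3, bit15=1)
  nb .###.: next=#  (t=0,i=15, bit14=1)
  nb .##.#: next=.  (t=1,i=10, bit13=0)
  nb .##..: next=.  (t=0,i=11, bit12=0)
  nb .#.##: next=#  (t=0,i=1, bit11=1)
  nb .#.#.: next=.  (t=2,i=12, bit10=0)
  nb .#..#: next=.  (t=1,i=19, bit9=0)
  nb .#...: next=#  (t=3,i=11, bit8=1)
  nb ..###: next=#  (t=0,i=14, bit7=1)
  nb ..##.: next=#  (t=0,i=10, bit6=1)
  nb ..#.#: next=#  (t=0,i=0, bit5=1)
  nb ..#..: next=#  (t=1,i=18, bit4=1)
  nb ...##: next=#  (t=0,i=9, bit3=1)
  nb ...#.: next=.  (t=0,i=20, bit2=0)
  nb ....#: next=.  (t=0,i=19, bit1=0)
  nb .....: next=.  (t=3,i=13, bit0=0)
  bits 10001110100000011100100111111000 = 2390870520

2390870520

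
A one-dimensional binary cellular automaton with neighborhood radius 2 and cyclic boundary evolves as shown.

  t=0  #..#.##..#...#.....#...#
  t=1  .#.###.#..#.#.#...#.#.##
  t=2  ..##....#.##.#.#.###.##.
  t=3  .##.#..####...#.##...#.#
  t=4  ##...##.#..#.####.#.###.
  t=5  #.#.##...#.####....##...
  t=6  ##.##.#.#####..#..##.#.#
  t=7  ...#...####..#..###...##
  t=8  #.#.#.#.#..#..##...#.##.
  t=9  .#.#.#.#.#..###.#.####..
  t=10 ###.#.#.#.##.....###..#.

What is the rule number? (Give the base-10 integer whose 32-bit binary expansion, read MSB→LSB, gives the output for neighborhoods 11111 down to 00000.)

2210959212

  [31] ##### => #  t=6,i=10
  [30] ####. => .  t=3,i=9
  [29] ###.# => .  t=1,i=5
  [28] ###.. => .  t=3,i=10
  [27] ##.## => .  t=2,i=20
  [26] ##.#. => .  t=1,i=0
  [25] ##..# => #  t=0,i=1
  [24] ##... => #  t=2,i=4
  [23] #.### => #  t=1,i=3
  [22] #.##. => #  t=0,i=5
  [21] #.#.# => .  t=1,i=1
  [20] #.#.. => .  t=1,i=7
  [19] #..## => #  t=3,i=6
  [18] #..#. => .  t=0,i=2
  [17] #...# => .  t=0,i=11
  [16] #.... => .  t=0,i=15
  [15] .#### => #  t=3,i=8
  [14] .###. => .  t=1,i=4
  [13] .##.# => .  t=1,i=23
  [12] .##.. => .  t=0,i=0
  [11] .#.## => #  t=0,i=4
  [10] .#.#. => #  t=1,i=11
  [9] .#..# => #  t=1,i=8
  [8] .#... => #  t=0,i=10
  [7] ..### => .  t=3,i=7
  [6] ..##. => #  t=0,i=23
  [5] ..#.# => #  t=0,i=3
  [4] ..#.. => .  t=0,i=9
  [3] ...## => #  t=0,i=22
  [2] ...#. => #  t=0,i=12
  [1] ....# => .  t=0,i=17
  [0] ..... => .  t=0,i=16
  bits 10000011110010001000111101101100 = 2210959212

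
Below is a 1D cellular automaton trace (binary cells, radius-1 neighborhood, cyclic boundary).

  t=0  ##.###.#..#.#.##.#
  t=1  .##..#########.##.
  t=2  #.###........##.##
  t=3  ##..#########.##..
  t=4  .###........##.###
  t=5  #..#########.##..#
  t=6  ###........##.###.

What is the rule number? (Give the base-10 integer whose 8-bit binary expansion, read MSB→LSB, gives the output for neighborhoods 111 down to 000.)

  [7] ### => .  t=0,i=0
  [6] ##. => #  t=0,i=1
  [5] #.# => #  t=0,i=2
  [4] #.. => #  t=0,i=8
  [3] .## => .  t=0,i=3
  [2] .#. => #  t=0,i=7
  [1] ..# => #  t=0,i=9
  [0] ... => #  t=2,i=6
  bits 01110111 = 119

119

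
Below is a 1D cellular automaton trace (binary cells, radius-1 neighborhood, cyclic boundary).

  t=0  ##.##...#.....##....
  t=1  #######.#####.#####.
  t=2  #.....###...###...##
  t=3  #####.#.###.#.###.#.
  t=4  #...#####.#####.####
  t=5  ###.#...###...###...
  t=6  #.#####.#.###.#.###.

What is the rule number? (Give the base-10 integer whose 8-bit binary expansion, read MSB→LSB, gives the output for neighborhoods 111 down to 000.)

  ### -> .   bit 7 = 0  t=1,i=1
  ##. -> #   bit 6 = 1  t=0,i=1
  #.# -> #   bit 5 = 1  t=0,i=2
  #.. -> #   bit 4 = 1  t=0,i=5
  .## -> #   bit 3 = 1  t=0,i=0
  .#. -> #   bit 2 = 1  t=0,i=8
  ..# -> .   bit 1 = 0  t=0,i=7
  ... -> #   bit 0 = 1  t=0,i=6
  bits 01111101 = 125

125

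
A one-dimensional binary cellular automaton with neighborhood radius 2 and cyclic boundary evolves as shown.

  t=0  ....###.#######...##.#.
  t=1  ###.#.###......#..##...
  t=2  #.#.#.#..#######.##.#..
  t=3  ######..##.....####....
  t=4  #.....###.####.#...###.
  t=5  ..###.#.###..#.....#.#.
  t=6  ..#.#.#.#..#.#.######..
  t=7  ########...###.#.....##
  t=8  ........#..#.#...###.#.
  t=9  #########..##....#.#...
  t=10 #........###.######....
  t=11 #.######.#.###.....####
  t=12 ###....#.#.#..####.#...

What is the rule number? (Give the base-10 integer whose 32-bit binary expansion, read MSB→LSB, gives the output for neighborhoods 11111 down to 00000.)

736699639

  nb #####: next=.  (t=0,i=10, bit31=0)
  nb ####.: next=.  (t=0,i=13, bit30=0)
  nb ###.#: next=#  (t=0,i=6, bit29=1)
  nb ###..: next=.  (t=0,i=14, bit28=0)
  nb ##.##: next=#  (t=0,i=7, bit27=1)
  nb ##.#.: next=.  (t=0,i=20, bit26=0)
  nb ##..#: next=#  (t=3,i=6, bit25=1)
  nb ##...: next=#  (t=0,i=15, bit24=1)
  nb #.###: next=#  (t=0,i=8, bit23=1)
  nb #.##.: next=#  (t=2,i=17, bit22=1)
  nb #.#.#: next=#  (t=1,i=4, bit21=1)
  nb #.#..: next=.  (t=0,i=21, bit20=0)
  nb #..##: next=#  (t=1,i=17, bit19=1)
  nb #..#.: next=.  (t=2,i=22, bit18=0)
  nb #...#: next=.  (t=0,i=16, bit17=0)
  nb #....: next=#  (t=0,i=0, bit16=1)
  nb .####: next=.  (t=0,i=9, bit15=0)
  nb .###.: next=.  (t=0,i=5, bit14=0)
  nb .##.#: next=#  (t=0,i=19, bit13=1)
  nb .##..: next=.  (t=1,i=19, bit12=0)
  nb .#.##: next=.  (t=1,i=5, bit11=0)
  nb .#.#.: next=#  (t=2,i=1, bit10=1)
  nb .#..#: next=.  (t=1,i=16, bit9=0)
  nb .#...: next=.  (t=0,i=22, bit8=0)
  nb ..###: next=#  (t=0,i=4, bit7=1)
  nb ..##.: next=#  (t=0,i=18, bit6=1)
  nb ..#.#: next=#  (t=2,i=0, bit5=1)
  nb ..#..: next=#  (t=1,i=15, bit4=1)
  nb ...##: next=.  (t=0,i=3, bit3=0)
  nb ...#.: next=#  (t=1,i=14, bit2=1)
  nb ....#: next=#  (t=0,i=2, bit1=1)
  nb .....: next=#  (t=0,i=1, bit0=1)
  bits 00101011111010010010010011110111 = 736699639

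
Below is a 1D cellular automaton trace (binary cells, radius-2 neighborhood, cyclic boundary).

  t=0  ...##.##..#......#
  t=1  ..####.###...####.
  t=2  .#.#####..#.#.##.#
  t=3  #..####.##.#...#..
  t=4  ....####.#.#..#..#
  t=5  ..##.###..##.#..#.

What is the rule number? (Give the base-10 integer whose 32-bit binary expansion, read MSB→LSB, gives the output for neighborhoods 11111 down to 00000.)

3952391247

  ##### -> #   bit 31 = 1  t=2,i=5
  ####. -> #   bit 30 = 1  t=1,i=4
  ###.# -> #   bit 29 = 1  t=1,i=5
  ###.. -> .   bit 28 = 0  t=1,i=9
  ##.## -> #   bit 27 = 1  t=0,i=5
  ##.#. -> .   bit 26 = 0  t=2,i=16
  ##..# -> #   bit 25 = 1  t=0,i=8
  ##... -> #   bit 24 = 1  t=1,i=10
  #.### -> #   bit 23 = 1  t=1,i=7
  #.##. -> .   bit 22 = 0  t=0,i=6
  #.#.# -> .   bit 21 = 0  t=2,i=1
  #.#.. -> #   bit 20 = 1  t=3,i=11
  #..## -> .   bit 19 = 0  t=3,i=2
  #..#. -> #   bit 18 = 1  t=0,i=9
  #...# -> .   bit 17 = 0  t=0,i=1
  #.... -> .   bit 16 = 0  t=0,i=12
  .#### -> #   bit 15 = 1  t=1,i=3
  .###. -> .   bit 14 = 0  t=1,i=8
  .##.# -> #   bit 13 = 1  t=0,i=4
  .##.. -> #   bit 12 = 1  t=0,i=7
  .#.## -> .   bit 11 = 0  t=2,i=2
  .#.#. -> #   bit 10 = 1  t=2,i=0
  .#..# -> .   bit 9 = 0  t=3,i=1
  .#... -> .   bit 8 = 0  t=0,i=0
  ..### -> .   bit 7 = 0  t=1,i=2
  ..##. -> #   bit 6 = 1  t=0,i=3
  ..#.# -> .   bit 5 = 0  t=2,i=10
  ..#.. -> .   bit 4 = 0  t=0,i=10
  ...## -> #   bit 3 = 1  t=0,i=2
  ...#. -> #   bit 2 = 1  t=0,i=16
  ....# -> #   bit 1 = 1  t=0,i=15
  ..... -> #   bit 0 = 1  t=0,i=13
  bits 11101011100101001011010001001111 = 3952391247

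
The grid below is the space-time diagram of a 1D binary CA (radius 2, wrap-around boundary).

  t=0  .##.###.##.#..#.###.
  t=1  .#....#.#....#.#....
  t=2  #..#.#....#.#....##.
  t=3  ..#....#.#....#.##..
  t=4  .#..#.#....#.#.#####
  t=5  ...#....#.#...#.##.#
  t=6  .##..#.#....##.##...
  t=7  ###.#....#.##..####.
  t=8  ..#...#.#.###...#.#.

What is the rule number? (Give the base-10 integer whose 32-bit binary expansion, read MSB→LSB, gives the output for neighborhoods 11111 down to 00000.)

2705823821

  nb #####: next=#  (t=4,i=17, bit31=1)
  nb ####.: next=.  (t=4,i=18, bit30=0)
  nb ###.#: next=#  (t=0,i=6, bit29=1)
  nb ###..: next=.  (t=0,i=18, bit28=0)
  nb ##.##: next=.  (t=0,i=3, bit27=0)
  nb ##.#.: next=.  (t=0,i=10, bit26=0)
  nb ##..#: next=.  (t=0,i=19, bit25=0)
  nb ##...: next=#  (t=3,i=18, bit24=1)
  nb #.###: next=.  (t=0,i=4, bit23=0)
  nb #.##.: next=#  (t=0,i=8, bit22=1)
  nb #.#.#: next=.  (t=4,i=13, bit21=0)
  nb #.#..: next=.  (t=0,i=11, bit20=0)
  nb #..##: next=.  (t=0,i=0, bit19=0)
  nb #..#.: next=#  (t=0,i=13, bit18=1)
  nb #...#: next=#  (t=5,i=1, bit17=1)
  nb #....: next=#  (t=1,i=3, bit16=1)
  nb .####: next=#  (t=4,i=16, bit15=1)
  nb .###.: next=.  (t=0,i=5, bit14=0)
  nb .##.#: next=.  (t=0,i=2, bit13=0)
  nb .##..: next=#  (t=3,i=17, bit12=1)
  nb .#.##: next=#  (t=0,i=15, bit11=1)
  nb .#.#.: next=.  (t=1,i=7, bit10=0)
  nb .#..#: next=.  (t=0,i=12, bit9=0)
  nb .#...: next=.  (t=1,i=2, bit8=0)
  nb ..###: next=.  (t=7,i=15, bit7=0)
  nb ..##.: next=#  (t=0,i=1, bit6=1)
  nb ..#.#: next=.  (t=0,i=14, bit5=0)
  nb ..#..: next=.  (t=1,i=1, bit4=0)
  nb ...##: next=#  (t=2,i=16, bit3=1)
  nb ...#.: next=#  (t=1,i=0, bit2=1)
  nb ....#: next=.  (t=1,i=4, bit1=0)
  nb .....: next=#  (t=1,i=18, bit0=1)
  bits 10100001010001111001100001001101 = 2705823821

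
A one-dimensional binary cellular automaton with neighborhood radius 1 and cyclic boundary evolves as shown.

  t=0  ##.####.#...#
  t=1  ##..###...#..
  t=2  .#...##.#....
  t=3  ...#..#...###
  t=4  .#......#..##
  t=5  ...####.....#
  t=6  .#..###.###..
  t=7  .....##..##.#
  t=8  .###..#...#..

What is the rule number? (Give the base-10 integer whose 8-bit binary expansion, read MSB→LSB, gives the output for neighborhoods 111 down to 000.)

193

  ### -> #   bit 7 = 1  t=0,i=0
  ##. -> #   bit 6 = 1  t=0,i=1
  #.# -> .   bit 5 = 0  t=0,i=2
  #.. -> .   bit 4 = 0  t=0,i=9
  .## -> .   bit 3 = 0  t=0,i=3
  .#. -> .   bit 2 = 0  t=0,i=8
  ..# -> .   bit 1 = 0  t=0,i=11
  ... -> #   bit 0 = 1  t=0,i=10
  bits 11000001 = 193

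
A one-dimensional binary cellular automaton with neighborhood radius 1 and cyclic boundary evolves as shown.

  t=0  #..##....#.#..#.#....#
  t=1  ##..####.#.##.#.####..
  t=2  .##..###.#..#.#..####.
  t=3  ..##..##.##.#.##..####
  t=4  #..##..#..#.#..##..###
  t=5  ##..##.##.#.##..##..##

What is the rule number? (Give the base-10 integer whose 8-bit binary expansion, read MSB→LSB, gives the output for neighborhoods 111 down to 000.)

213

  ### -> #   bit 7 = 1  t=1,i=5
  ##. -> #   bit 6 = 1  t=0,i=0
  #.# -> .   bit 5 = 0  t=0,i=10
  #.. -> #   bit 4 = 1  t=0,i=1
  .## -> .   bit 3 = 0  t=0,i=3
  .#. -> #   bit 2 = 1  t=0,i=9
  ..# -> .   bit 1 = 0  t=0,i=2
  ... -> #   bit 0 = 1  t=0,i=6
  bits 11010101 = 213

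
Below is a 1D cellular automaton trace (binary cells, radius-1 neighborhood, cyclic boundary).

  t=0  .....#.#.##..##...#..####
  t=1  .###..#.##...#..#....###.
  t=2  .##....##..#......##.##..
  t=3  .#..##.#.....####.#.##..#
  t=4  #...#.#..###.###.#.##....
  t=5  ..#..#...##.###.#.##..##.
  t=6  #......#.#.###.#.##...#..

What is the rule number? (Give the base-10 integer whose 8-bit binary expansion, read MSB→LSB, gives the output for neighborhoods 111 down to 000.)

  nb ###: next=#  (t=0,i=22, bit7=1)
  nb ##.: next=.  (t=0,i=10, bit6=0)
  nb #.#: next=#  (t=0,i=6, bit5=1)
  nb #..: next=.  (t=0,i=0, bit4=0)
  nb .##: next=#  (t=0,i=9, bit3=1)
  nb .#.: next=.  (t=0,i=5, bit2=0)
  nb ..#: next=.  (t=0,i=4, bit1=0)
  nb ...: next=#  (t=0,i=1, bit0=1)
  bits 10101001 = 169

169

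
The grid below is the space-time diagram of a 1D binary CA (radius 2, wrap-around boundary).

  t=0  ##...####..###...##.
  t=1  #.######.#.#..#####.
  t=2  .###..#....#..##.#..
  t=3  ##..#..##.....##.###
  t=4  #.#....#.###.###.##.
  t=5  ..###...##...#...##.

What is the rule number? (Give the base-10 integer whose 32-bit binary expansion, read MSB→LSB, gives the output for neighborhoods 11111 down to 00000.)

1137945033

  nb #####: next=.  (t=1,i=4, bit31=0)
  nb ####.: next=#  (t=0,i=7, bit30=1)
  nb ###.#: next=.  (t=1,i=7, bit29=0)
  nb ###..: next=.  (t=0,i=8, bit28=0)
  nb ##.##: next=.  (t=0,i=19, bit27=0)
  nb ##.#.: next=.  (t=1,i=8, bit26=0)
  nb ##..#: next=#  (t=0,i=9, bit25=1)
  nb ##...: next=#  (t=0,i=2, bit24=1)
  nb #.###: next=#  (t=1,i=2, bit23=1)
  nb #.##.: next=#  (t=0,i=0, bit22=1)
  nb #.#.#: next=.  (t=1,i=0, bit21=0)
  nb #.#..: next=#  (t=1,i=11, bit20=1)
  nb #..##: next=.  (t=0,i=10, bit19=0)
  nb #..#.: next=.  (t=2,i=5, bit18=0)
  nb #...#: next=#  (t=0,i=3, bit17=1)
  nb #....: next=#  (t=2,i=8, bit16=1)
  nb .####: next=#  (t=0,i=6, bit15=1)
  nb .###.: next=.  (t=0,i=12, bit14=0)
  nb .##.#: next=#  (t=0,i=18, bit13=1)
  nb .##..: next=.  (t=0,i=1, bit12=0)
  nb .#.##: next=#  (t=1,i=1, bit11=1)
  nb .#.#.: next=.  (t=1,i=10, bit10=0)
  nb .#..#: next=.  (t=1,i=12, bit9=0)
  nb .#...: next=#  (t=2,i=7, bit8=1)
  nb ..###: next=#  (t=0,i=5, bit7=1)
  nb ..##.: next=#  (t=0,i=17, bit6=1)
  nb ..#.#: next=.  (t=4,i=7, bit5=0)
  nb ..#..: next=.  (t=2,i=6, bit4=0)
  nb ...##: next=#  (t=0,i=4, bit3=1)
  nb ...#.: next=.  (t=2,i=10, bit2=0)
  nb ....#: next=.  (t=2,i=9, bit1=0)
  nb .....: next=#  (t=3,i=11, bit0=1)
  bits 01000011110100111010100111001001 = 1137945033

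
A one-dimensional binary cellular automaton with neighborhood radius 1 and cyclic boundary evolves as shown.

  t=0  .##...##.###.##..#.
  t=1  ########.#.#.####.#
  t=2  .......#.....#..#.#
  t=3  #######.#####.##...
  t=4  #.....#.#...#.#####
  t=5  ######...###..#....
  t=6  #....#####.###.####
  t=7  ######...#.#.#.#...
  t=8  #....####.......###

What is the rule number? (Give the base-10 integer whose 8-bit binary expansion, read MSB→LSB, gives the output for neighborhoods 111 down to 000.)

  ### -> .   bit 7 = 0  t=0,i=10
  ##. -> #   bit 6 = 1  t=0,i=2
  #.# -> .   bit 5 = 0  t=0,i=8
  #.. -> #   bit 4 = 1  t=0,i=3
  .## -> #   bit 3 = 1  t=0,i=1
  .#. -> .   bit 2 = 0  t=0,i=17
  ..# -> #   bit 1 = 1  t=0,i=0
  ... -> #   bit 0 = 1  t=0,i=4
  bits 01011011 = 91

91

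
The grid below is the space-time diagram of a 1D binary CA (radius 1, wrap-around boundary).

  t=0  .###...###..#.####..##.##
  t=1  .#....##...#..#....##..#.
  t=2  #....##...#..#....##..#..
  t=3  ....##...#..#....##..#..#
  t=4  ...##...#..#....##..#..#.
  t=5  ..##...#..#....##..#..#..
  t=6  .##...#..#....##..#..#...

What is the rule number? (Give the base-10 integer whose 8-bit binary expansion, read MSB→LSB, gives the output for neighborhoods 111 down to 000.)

10

  nb ###: next=.  (t=0,i=2, bit7=0)
  nb ##.: next=.  (t=0,i=3, bit6=0)
  nb #.#: next=.  (t=0,i=0, bit5=0)
  nb #..: next=.  (t=0,i=4, bit4=0)
  nb .##: next=#  (t=0,i=1, bit3=1)
  nb .#.: next=.  (t=0,i=12, bit2=0)
  nb ..#: next=#  (t=0,i=6, bit1=1)
  nb ...: next=.  (t=0,i=5, bit0=0)
  bits 00001010 = 10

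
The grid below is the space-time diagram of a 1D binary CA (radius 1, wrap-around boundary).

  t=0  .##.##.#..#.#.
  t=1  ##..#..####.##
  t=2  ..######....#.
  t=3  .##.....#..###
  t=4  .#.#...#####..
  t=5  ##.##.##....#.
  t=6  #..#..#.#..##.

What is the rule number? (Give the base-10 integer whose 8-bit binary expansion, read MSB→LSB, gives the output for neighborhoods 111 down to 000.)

30

  nb ###: next=.  (t=1,i=0, bit7=0)
  nb ##.: next=.  (t=0,i=2, bit6=0)
  nb #.#: next=.  (t=0,i=3, bit5=0)
  nb #..: next=#  (t=0,i=8, bit4=1)
  nb .##: next=#  (t=0,i=1, bit3=1)
  nb .#.: next=#  (t=0,i=7, bit2=1)
  nb ..#: next=#  (t=0,i=0, bit1=1)
  nb ...: next=.  (t=2,i=0, bit0=0)
  bits 00011110 = 30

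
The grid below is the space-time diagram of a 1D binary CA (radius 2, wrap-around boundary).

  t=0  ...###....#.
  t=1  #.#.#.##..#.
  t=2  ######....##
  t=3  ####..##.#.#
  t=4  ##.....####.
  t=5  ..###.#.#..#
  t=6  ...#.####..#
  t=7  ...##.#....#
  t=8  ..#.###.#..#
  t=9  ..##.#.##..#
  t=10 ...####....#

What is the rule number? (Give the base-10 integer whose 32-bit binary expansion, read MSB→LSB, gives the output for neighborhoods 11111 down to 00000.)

  [31] ##### => #  t=2,i=0
  [30] ####. => .  t=2,i=4
  [29] ###.# => .  t=4,i=10
  [28] ###.. => .  t=0,i=5
  [27] ##.## => #  t=4,i=11
  [26] ##.#. => #  t=3,i=8
  [25] ##..# => .  t=1,i=8
  [24] ##... => #  t=0,i=6
  [23] #.### => .  t=3,i=11
  [22] #.##. => .  t=1,i=6
  [21] #.#.# => #  t=1,i=0
  [20] #.#.. => #  t=5,i=8
  [19] #..## => .  t=3,i=5
  [18] #..#. => .  t=1,i=9
  [17] #...# => .  t=6,i=1
  [16] #.... => #  t=0,i=0
  [15] .#### => #  t=2,i=11
  [14] .###. => #  t=0,i=4
  [13] .##.# => #  t=3,i=7
  [12] .##.. => .  t=1,i=7
  [11] .#.## => #  t=1,i=5
  [10] .#.#. => #  t=1,i=1
  [9] .#..# => .  t=5,i=0
  [8] .#... => .  t=0,i=11
  [7] ..### => .  t=0,i=3
  [6] ..##. => .  t=3,i=6
  [5] ..#.# => #  t=1,i=10
  [4] ..#.. => #  t=0,i=10
  [3] ...## => #  t=0,i=2
  [2] ...#. => .  t=0,i=9
  [1] ....# => .  t=0,i=1
  [0] ..... => #  t=4,i=4
  bits 10001101001100011110110000111001 = 2368859193

2368859193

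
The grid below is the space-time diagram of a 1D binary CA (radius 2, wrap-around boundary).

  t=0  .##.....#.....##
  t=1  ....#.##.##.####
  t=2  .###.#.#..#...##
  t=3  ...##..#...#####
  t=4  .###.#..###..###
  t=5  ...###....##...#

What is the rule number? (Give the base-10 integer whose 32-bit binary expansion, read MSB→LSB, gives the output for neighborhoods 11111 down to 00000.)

  nb #####: next=#  (t=3,i=13, bit31=1)
  nb ####.: next=#  (t=1,i=14, bit30=1)
  nb ###.#: next=#  (t=2,i=3, bit29=1)
  nb ###..: next=#  (t=1,i=15, bit28=1)
  nb ##.##: next=.  (t=0,i=0, bit27=0)
  nb ##.#.: next=#  (t=2,i=4, bit26=1)
  nb ##..#: next=#  (t=3,i=5, bit25=1)
  nb ##...: next=.  (t=0,i=3, bit24=0)
  nb #.###: next=.  (t=1,i=12, bit23=0)
  nb #.##.: next=.  (t=0,i=1, bit22=0)
  nb #.#.#: next=.  (t=2,i=5, bit21=0)
  nb #.#..: next=#  (t=2,i=7, bit20=1)
  nb #..##: next=.  (t=4,i=7, bit19=0)
  nb #..#.: next=.  (t=2,i=9, bit18=0)
  nb #...#: next=#  (t=2,i=12, bit17=1)
  nb #....: next=#  (t=0,i=4, bit16=1)
  nb .####: next=.  (t=1,i=13, bit15=0)
  nb .###.: next=.  (t=2,i=2, bit14=0)
  nb .##.#: next=#  (t=0,i=15, bit13=1)
  nb .##..: next=.  (t=0,i=2, bit12=0)
  nb .#.##: next=#  (t=1,i=5, bit11=1)
  nb .#.#.: next=.  (t=2,i=6, bit10=0)
  nb .#..#: next=.  (t=2,i=8, bit9=0)
  nb .#...: next=#  (t=0,i=9, bit8=1)
  nb ..###: next=.  (t=3,i=11, bit7=0)
  nb ..##.: next=#  (t=0,i=14, bit6=1)
  nb ..#.#: next=.  (t=1,i=4, bit5=0)
  nb ..#..: next=.  (t=0,i=8, bit4=0)
  nb ...##: next=#  (t=0,i=13, bit3=1)
  nb ...#.: next=#  (t=0,i=7, bit2=1)
  nb ....#: next=#  (t=0,i=6, bit1=1)
  nb .....: next=.  (t=0,i=5, bit0=0)
  bits 11110110000100110010100101001110 = 4128450894

4128450894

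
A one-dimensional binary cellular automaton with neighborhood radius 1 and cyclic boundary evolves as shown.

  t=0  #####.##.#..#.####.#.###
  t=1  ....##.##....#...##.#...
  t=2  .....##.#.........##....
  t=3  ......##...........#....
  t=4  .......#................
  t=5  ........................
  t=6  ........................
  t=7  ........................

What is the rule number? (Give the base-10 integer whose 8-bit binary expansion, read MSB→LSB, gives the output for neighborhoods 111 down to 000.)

96

  ### -> .   bit 7 = 0  t=0,i=0
  ##. -> #   bit 6 = 1  t=0,i=4
  #.# -> #   bit 5 = 1  t=0,i=5
  #.. -> .   bit 4 = 0  t=0,i=10
  .## -> .   bit 3 = 0  t=0,i=6
  .#. -> .   bit 2 = 0  t=0,i=9
  ..# -> .   bit 1 = 0  t=0,i=11
  ... -> .   bit 0 = 0  t=1,i=0
  bits 01100000 = 96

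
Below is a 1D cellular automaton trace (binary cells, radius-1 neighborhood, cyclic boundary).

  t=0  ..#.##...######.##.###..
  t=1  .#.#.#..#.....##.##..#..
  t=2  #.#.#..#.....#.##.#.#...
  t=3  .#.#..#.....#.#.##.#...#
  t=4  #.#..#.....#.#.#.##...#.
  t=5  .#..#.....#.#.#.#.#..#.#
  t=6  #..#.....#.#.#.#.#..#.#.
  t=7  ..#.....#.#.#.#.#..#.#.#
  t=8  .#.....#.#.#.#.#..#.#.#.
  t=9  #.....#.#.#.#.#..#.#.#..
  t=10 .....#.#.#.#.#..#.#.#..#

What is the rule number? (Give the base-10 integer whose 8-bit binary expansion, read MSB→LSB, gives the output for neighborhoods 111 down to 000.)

98

  [7] ### => .  t=0,i=10
  [6] ##. => #  t=0,i=5
  [5] #.# => #  t=0,i=3
  [4] #.. => .  t=0,i=6
  [3] .## => .  t=0,i=4
  [2] .#. => .  t=0,i=2
  [1] ..# => #  t=0,i=1
  [0] ... => .  t=0,i=0
  bits 01100010 = 98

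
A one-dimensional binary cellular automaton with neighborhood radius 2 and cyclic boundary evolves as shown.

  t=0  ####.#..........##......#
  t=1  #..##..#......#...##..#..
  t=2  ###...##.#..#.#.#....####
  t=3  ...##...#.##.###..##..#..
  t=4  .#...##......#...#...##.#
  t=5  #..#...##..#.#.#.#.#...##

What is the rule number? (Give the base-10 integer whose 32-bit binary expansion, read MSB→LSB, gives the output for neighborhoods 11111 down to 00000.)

632260114

  nb #####: next=.  (t=0,i=1, bit31=0)
  nb ####.: next=.  (t=0,i=2, bit30=0)
  nb ###.#: next=#  (t=0,i=3, bit29=1)
  nb ###..: next=.  (t=2,i=2, bit28=0)
  nb ##.##: next=.  (t=3,i=12, bit27=0)
  nb ##.#.: next=#  (t=0,i=4, bit26=1)
  nb ##..#: next=.  (t=1,i=5, bit25=0)
  nb ##...: next=#  (t=0,i=18, bit24=1)
  nb #.###: next=#  (t=3,i=13, bit23=1)
  nb #.##.: next=.  (t=3,i=10, bit22=0)
  nb #.#.#: next=#  (t=2,i=14, bit21=1)
  nb #.#..: next=.  (t=0,i=5, bit20=0)
  nb #..##: next=#  (t=1,i=2, bit19=1)
  nb #..#.: next=#  (t=1,i=6, bit18=1)
  nb #...#: next=#  (t=1,i=16, bit17=1)
  nb #....: next=#  (t=0,i=7, bit16=1)
  nb .####: next=#  (t=0,i=0, bit15=1)
  nb .###.: next=.  (t=3,i=14, bit14=0)
  nb .##.#: next=.  (t=2,i=7, bit13=0)
  nb .##..: next=.  (t=0,i=17, bit12=0)
  nb .#.##: next=.  (t=3,i=9, bit11=0)
  nb .#.#.: next=#  (t=2,i=13, bit10=1)
  nb .#..#: next=#  (t=1,i=1, bit9=1)
  nb .#...: next=.  (t=0,i=6, bit8=0)
  nb ..###: next=.  (t=0,i=24, bit7=0)
  nb ..##.: next=.  (t=0,i=16, bit6=0)
  nb ..#.#: next=.  (t=2,i=12, bit5=0)
  nb ..#..: next=#  (t=1,i=0, bit4=1)
  nb ...##: next=.  (t=0,i=15, bit3=0)
  nb ...#.: next=.  (t=1,i=13, bit2=0)
  nb ....#: next=#  (t=0,i=14, bit1=1)
  nb .....: next=.  (t=0,i=8, bit0=0)
  bits 00100101101011111000011000010010 = 632260114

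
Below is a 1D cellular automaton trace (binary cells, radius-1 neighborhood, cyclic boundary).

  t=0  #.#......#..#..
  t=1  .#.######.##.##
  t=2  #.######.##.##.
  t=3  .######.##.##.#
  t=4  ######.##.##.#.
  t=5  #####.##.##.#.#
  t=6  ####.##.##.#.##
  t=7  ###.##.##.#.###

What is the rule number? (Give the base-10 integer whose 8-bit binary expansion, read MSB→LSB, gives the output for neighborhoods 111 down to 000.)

187

  ###|#  b7=1 t=1,i=4
  ##.|.  b6=0 t=1,i=8
  #.#|#  b5=1 t=0,i=1
  #..|#  b4=1 t=0,i=3
  .##|#  b3=1 t=1,i=3
  .#.|.  b2=0 t=0,i=0
  ..#|#  b1=1 t=0,i=8
  ...|#  b0=1 t=0,i=4
  bits 10111011 = 187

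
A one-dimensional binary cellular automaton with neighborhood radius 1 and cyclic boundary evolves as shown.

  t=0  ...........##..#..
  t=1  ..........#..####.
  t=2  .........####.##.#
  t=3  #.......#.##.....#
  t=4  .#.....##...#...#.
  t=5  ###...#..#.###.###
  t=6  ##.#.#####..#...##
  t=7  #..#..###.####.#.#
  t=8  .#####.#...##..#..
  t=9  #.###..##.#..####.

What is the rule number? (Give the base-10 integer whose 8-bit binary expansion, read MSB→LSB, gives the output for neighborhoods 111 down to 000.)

150

  ### -> #   bit 7 = 1  t=1,i=14
  ##. -> .   bit 6 = 0  t=0,i=12
  #.# -> .   bit 5 = 0  t=2,i=13
  #.. -> #   bit 4 = 1  t=0,i=13
  .## -> .   bit 3 = 0  t=0,i=11
  .#. -> #   bit 2 = 1  t=0,i=15
  ..# -> #   bit 1 = 1  t=0,i=10
  ... -> .   bit 0 = 0  t=0,i=0
  bits 10010110 = 150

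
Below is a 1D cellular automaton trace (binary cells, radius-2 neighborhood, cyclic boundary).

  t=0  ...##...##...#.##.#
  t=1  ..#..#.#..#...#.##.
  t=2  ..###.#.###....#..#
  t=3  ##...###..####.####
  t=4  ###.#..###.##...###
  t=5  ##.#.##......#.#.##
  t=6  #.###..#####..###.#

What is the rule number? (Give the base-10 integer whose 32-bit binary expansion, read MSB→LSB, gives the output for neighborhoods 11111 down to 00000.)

3610095131

  [31] ##### => #  t=3,i=17
  [30] ####. => #  t=3,i=0
  [29] ###.# => .  t=2,i=4
  [28] ###.. => #  t=2,i=10
  [27] ##.## => .  t=3,i=14
  [26] ##.#. => #  t=0,i=17
  [25] ##..# => #  t=3,i=8
  [24] ##... => #  t=0,i=5
  [23] #.### => .  t=2,i=8
  [22] #.##. => .  t=0,i=15
  [21] #.#.# => #  t=2,i=6
  [20] #.#.. => .  t=0,i=18
  [19] #..## => #  t=2,i=1
  [18] #..#. => #  t=1,i=4
  [17] #...# => .  t=0,i=1
  [16] #.... => #  t=2,i=12
  [15] .#### => #  t=3,i=11
  [14] .###. => .  t=2,i=3
  [13] .##.# => #  t=0,i=16
  [12] .##.. => .  t=0,i=4
  [11] .#.## => #  t=0,i=14
  [10] .#.#. => #  t=1,i=6
  [9] .#..# => #  t=1,i=3
  [8] .#... => .  t=0,i=0
  [7] ..### => .  t=2,i=2
  [6] ..##. => .  t=0,i=3
  [5] ..#.# => .  t=0,i=13
  [4] ..#.. => #  t=1,i=2
  [3] ...## => #  t=0,i=2
  [2] ...#. => .  t=0,i=12
  [1] ....# => #  t=2,i=13
  [0] ..... => #  t=5,i=9
  bits 11010111001011011010111000011011 = 3610095131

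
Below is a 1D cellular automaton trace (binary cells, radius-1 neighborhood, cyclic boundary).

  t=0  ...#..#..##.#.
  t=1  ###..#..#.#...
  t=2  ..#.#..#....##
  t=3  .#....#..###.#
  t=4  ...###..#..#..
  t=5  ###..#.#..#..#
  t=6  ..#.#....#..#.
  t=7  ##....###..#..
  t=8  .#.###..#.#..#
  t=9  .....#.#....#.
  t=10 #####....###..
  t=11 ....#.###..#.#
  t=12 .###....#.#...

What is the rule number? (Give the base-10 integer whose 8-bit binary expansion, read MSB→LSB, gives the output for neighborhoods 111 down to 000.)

  ### -> .   bit 7 = 0  t=1,i=1
  ##. -> #   bit 6 = 1  t=0,i=10
  #.# -> .   bit 5 = 0  t=0,i=11
  #.. -> .   bit 4 = 0  t=0,i=4
  .## -> .   bit 3 = 0  t=0,i=9
  .#. -> .   bit 2 = 0  t=0,i=3
  ..# -> #   bit 1 = 1  t=0,i=2
  ... -> #   bit 0 = 1  t=0,i=0
  bits 01000011 = 67

67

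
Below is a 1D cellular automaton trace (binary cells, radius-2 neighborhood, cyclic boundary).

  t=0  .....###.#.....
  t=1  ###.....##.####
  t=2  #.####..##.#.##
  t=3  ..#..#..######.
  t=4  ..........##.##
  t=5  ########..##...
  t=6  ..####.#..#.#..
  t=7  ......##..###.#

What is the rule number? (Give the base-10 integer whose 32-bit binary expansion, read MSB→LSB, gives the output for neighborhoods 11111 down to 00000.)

2511416417

  #####|#  b31=1 t=1,i=0
  ####.|.  b30=0 t=1,i=1
  ###.#|.  b29=0 t=0,i=7
  ###..|#  b28=1 t=1,i=2
  ##.##|.  b27=0 t=1,i=10
  ##.#.|#  b26=1 t=0,i=8
  ##..#|.  b25=0 t=2,i=6
  ##...|#  b24=1 t=1,i=3
  #.###|#  b23=1 t=1,i=11
  #.##.|.  b22=0 t=4,i=13
  #.#.#|#  b21=1 t=2,i=11
  #.#..|#  b20=1 t=0,i=9
  #..##|.  b19=0 t=2,i=7
  #..#.|.  b18=0 t=3,i=4
  #...#|.  b17=0 t=3,i=0
  #....|#  b16=1 t=0,i=11
  .####|.  b15=0 t=1,i=12
  .###.|.  b14=0 t=0,i=6
  .##.#|#  b13=1 t=1,i=9
  .##..|.  b12=0 t=4,i=14
  .#.##|#  b11=1 t=2,i=12
  .#.#.|#  b10=1 t=6,i=11
  .#..#|.  b9=0 t=3,i=3
  .#...|.  b8=0 t=0,i=10
  ..###|.  b7=0 t=0,i=5
  ..##.|#  b6=1 t=1,i=8
  ..#.#|#  b5=1 t=6,i=10
  ..#..|.  b4=0 t=3,i=2
  ...##|.  b3=0 t=0,i=4
  ...#.|.  b2=0 t=3,i=1
  ....#|.  b1=0 t=0,i=3
  .....|#  b0=1 t=0,i=0
  bits 10010101101100010010110001100001 = 2511416417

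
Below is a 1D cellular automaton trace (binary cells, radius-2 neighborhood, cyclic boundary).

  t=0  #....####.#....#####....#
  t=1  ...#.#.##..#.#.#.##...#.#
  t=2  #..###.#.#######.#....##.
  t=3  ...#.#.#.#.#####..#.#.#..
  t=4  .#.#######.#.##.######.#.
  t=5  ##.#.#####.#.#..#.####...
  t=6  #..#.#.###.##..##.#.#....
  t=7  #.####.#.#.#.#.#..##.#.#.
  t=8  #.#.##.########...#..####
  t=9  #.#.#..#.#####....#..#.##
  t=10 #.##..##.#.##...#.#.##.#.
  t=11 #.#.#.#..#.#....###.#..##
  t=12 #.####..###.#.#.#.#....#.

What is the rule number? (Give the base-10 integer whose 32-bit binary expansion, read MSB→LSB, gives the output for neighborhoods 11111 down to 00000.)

  nb #####: next=#  (t=0,i=17, bit31=1)
  nb ####.: next=#  (t=0,i=7, bit30=1)
  nb ###.#: next=#  (t=0,i=8, bit29=1)
  nb ###..: next=.  (t=0,i=19, bit28=0)
  nb ##.##: next=.  (t=4,i=15, bit27=0)
  nb ##.#.: next=.  (t=0,i=9, bit26=0)
  nb ##..#: next=#  (t=1,i=9, bit25=1)
  nb ##...: next=.  (t=0,i=1, bit24=0)
  nb #.###: next=#  (t=2,i=9, bit23=1)
  nb #.##.: next=#  (t=1,i=7, bit22=1)
  nb #.#.#: next=#  (t=1,i=5, bit21=1)
  nb #.#..: next=.  (t=0,i=10, bit20=0)
  nb #..##: next=.  (t=2,i=2, bit19=0)
  nb #..#.: next=#  (t=1,i=10, bit18=1)
  nb #...#: next=.  (t=1,i=1, bit17=0)
  nb #....: next=.  (t=0,i=2, bit16=0)
  nb .####: next=.  (t=0,i=6, bit15=0)
  nb .###.: next=.  (t=2,i=4, bit14=0)
  nb .##.#: next=.  (t=2,i=23, bit13=0)
  nb .##..: next=.  (t=0,i=0, bit12=0)
  nb .#.##: next=.  (t=1,i=6, bit11=0)
  nb .#.#.: next=#  (t=1,i=4, bit10=1)
  nb .#..#: next=.  (t=2,i=1, bit9=0)
  nb .#...: next=#  (t=0,i=11, bit8=1)
  nb ..###: next=#  (t=0,i=5, bit7=1)
  nb ..##.: next=#  (t=0,i=24, bit6=1)
  nb ..#.#: next=#  (t=1,i=3, bit5=1)
  nb ..#..: next=#  (t=6,i=0, bit4=1)
  nb ...##: next=.  (t=0,i=4, bit3=0)
  nb ...#.: next=.  (t=1,i=2, bit2=0)
  nb ....#: next=#  (t=0,i=3, bit1=1)
  nb .....: next=.  (t=3,i=0, bit0=0)
  bits 11100010111001000000010111110010 = 3806594546

3806594546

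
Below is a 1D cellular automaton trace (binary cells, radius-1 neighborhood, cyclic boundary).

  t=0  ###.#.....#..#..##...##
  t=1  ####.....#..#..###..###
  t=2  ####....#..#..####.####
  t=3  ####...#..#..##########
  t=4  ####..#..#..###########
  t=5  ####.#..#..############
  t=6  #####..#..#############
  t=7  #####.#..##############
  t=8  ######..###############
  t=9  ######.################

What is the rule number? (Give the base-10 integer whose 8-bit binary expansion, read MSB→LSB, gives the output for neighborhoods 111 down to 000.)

234

  [7] ### => #  t=0,i=0
  [6] ##. => #  t=0,i=2
  [5] #.# => #  t=0,i=3
  [4] #.. => .  t=0,i=5
  [3] .## => #  t=0,i=16
  [2] .#. => .  t=0,i=4
  [1] ..# => #  t=0,i=9
  [0] ... => .  t=0,i=6
  bits 11101010 = 234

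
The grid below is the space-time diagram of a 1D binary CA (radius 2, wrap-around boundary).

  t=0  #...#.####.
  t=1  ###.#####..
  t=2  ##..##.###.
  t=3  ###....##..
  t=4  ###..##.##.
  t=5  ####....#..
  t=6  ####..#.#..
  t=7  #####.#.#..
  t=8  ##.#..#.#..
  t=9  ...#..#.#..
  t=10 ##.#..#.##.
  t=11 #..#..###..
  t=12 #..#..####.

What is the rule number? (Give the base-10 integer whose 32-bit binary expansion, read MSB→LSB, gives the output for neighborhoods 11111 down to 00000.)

  ##### -> .   bit 31 = 0  t=1,i=6
  ####. -> #   bit 30 = 1  t=0,i=8
  ###.# -> .   bit 29 = 0  t=0,i=9
  ###.. -> #   bit 28 = 1  t=1,i=8
  ##.## -> .   bit 27 = 0  t=1,i=3
  ##.#. -> .   bit 26 = 0  t=0,i=10
  ##..# -> #   bit 25 = 1  t=1,i=9
  ##... -> .   bit 24 = 0  t=3,i=3
  #.### -> #   bit 23 = 1  t=0,i=6
  #.##. -> #   bit 22 = 1  t=2,i=0
  #.#.# -> #   bit 21 = 1  t=7,i=6
  #.#.. -> #   bit 20 = 1  t=0,i=0
  #..## -> .   bit 19 = 0  t=1,i=10
  #..#. -> .   bit 18 = 0  t=6,i=5
  #...# -> #   bit 17 = 1  t=0,i=2
  #.... -> .   bit 16 = 0  t=3,i=4
  .#### -> #   bit 15 = 1  t=0,i=7
  .###. -> #   bit 14 = 1  t=1,i=1
  .##.# -> .   bit 13 = 0  t=2,i=5
  .##.. -> #   bit 12 = 1  t=2,i=1
  .#.## -> #   bit 11 = 1  t=0,i=5
  .#.#. -> .   bit 10 = 0  t=6,i=7
  .#..# -> .   bit 9 = 0  t=5,i=9
  .#... -> #   bit 8 = 1  t=0,i=1
  ..### -> #   bit 7 = 1  t=1,i=0
  ..##. -> .   bit 6 = 0  t=2,i=4
  ..#.# -> #   bit 5 = 1  t=0,i=4
  ..#.. -> #   bit 4 = 1  t=5,i=8
  ...## -> #   bit 3 = 1  t=3,i=6
  ...#. -> .   bit 2 = 0  t=0,i=3
  ....# -> #   bit 1 = 1  t=3,i=5
  ..... -> #   bit 0 = 1  t=9,i=0
  bits 01010010111100101101100110111011 = 1391647163

1391647163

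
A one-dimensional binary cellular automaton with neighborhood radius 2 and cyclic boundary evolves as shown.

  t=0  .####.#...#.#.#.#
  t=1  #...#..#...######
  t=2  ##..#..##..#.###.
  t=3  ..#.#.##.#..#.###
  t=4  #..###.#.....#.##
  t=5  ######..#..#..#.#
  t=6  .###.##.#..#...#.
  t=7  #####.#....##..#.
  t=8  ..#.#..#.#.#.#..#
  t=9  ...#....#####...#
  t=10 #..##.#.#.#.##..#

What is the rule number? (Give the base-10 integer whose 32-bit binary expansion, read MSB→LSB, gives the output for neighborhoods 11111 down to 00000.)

  [31] ##### => #  t=1,i=13
  [30] ####. => .  t=0,i=3
  [29] ###.# => #  t=0,i=4
  [28] ###.. => #  t=1,i=0
  [27] ##.## => #  t=2,i=16
  [26] ##.#. => .  t=0,i=5
  [25] ##..# => #  t=2,i=2
  [24] ##... => #  t=1,i=1
  [23] #.### => .  t=0,i=1
  [22] #.##. => .  t=2,i=0
  [21] #.#.# => #  t=0,i=12
  [20] #.#.. => .  t=0,i=6
  [19] #..## => #  t=2,i=6
  [18] #..#. => .  t=1,i=6
  [17] #...# => .  t=0,i=8
  [16] #.... => .  t=4,i=9
  [15] .#### => .  t=0,i=2
  [14] .###. => #  t=2,i=14
  [13] .##.# => #  t=3,i=7
  [12] .##.. => .  t=2,i=1
  [11] .#.## => #  t=0,i=0
  [10] .#.#. => #  t=0,i=11
  [9] .#..# => .  t=1,i=5
  [8] .#... => #  t=0,i=7
  [7] ..### => #  t=1,i=11
  [6] ..##. => #  t=2,i=7
  [5] ..#.# => .  t=0,i=10
  [4] ..#.. => #  t=1,i=4
  [3] ...## => .  t=1,i=10
  [2] ...#. => .  t=0,i=9
  [1] ....# => #  t=4,i=11
  [0] ..... => .  t=4,i=10
  bits 10111011001010000110110111010010 = 3139988946

3139988946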